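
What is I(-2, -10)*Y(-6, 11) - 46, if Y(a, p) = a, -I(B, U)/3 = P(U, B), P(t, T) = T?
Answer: -82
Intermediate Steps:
I(B, U) = -3*B
I(-2, -10)*Y(-6, 11) - 46 = -3*(-2)*(-6) - 46 = 6*(-6) - 46 = -36 - 46 = -82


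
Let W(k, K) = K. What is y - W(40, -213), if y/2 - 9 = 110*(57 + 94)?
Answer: 33451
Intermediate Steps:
y = 33238 (y = 18 + 2*(110*(57 + 94)) = 18 + 2*(110*151) = 18 + 2*16610 = 18 + 33220 = 33238)
y - W(40, -213) = 33238 - 1*(-213) = 33238 + 213 = 33451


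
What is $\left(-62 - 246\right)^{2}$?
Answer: $94864$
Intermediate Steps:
$\left(-62 - 246\right)^{2} = \left(-308\right)^{2} = 94864$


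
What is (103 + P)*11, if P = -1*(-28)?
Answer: 1441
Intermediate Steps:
P = 28
(103 + P)*11 = (103 + 28)*11 = 131*11 = 1441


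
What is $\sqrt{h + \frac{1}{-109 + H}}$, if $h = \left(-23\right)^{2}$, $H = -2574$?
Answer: $\frac{\sqrt{3807997998}}{2683} \approx 23.0$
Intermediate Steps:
$h = 529$
$\sqrt{h + \frac{1}{-109 + H}} = \sqrt{529 + \frac{1}{-109 - 2574}} = \sqrt{529 + \frac{1}{-2683}} = \sqrt{529 - \frac{1}{2683}} = \sqrt{\frac{1419306}{2683}} = \frac{\sqrt{3807997998}}{2683}$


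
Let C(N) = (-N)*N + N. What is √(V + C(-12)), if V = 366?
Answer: √210 ≈ 14.491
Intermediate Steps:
C(N) = N - N² (C(N) = -N² + N = N - N²)
√(V + C(-12)) = √(366 - 12*(1 - 1*(-12))) = √(366 - 12*(1 + 12)) = √(366 - 12*13) = √(366 - 156) = √210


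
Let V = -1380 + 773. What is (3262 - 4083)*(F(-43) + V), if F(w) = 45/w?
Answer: 21465866/43 ≈ 4.9921e+5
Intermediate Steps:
V = -607
(3262 - 4083)*(F(-43) + V) = (3262 - 4083)*(45/(-43) - 607) = -821*(45*(-1/43) - 607) = -821*(-45/43 - 607) = -821*(-26146/43) = 21465866/43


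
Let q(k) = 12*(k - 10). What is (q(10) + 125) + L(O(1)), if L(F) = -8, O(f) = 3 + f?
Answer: 117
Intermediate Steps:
q(k) = -120 + 12*k (q(k) = 12*(-10 + k) = -120 + 12*k)
(q(10) + 125) + L(O(1)) = ((-120 + 12*10) + 125) - 8 = ((-120 + 120) + 125) - 8 = (0 + 125) - 8 = 125 - 8 = 117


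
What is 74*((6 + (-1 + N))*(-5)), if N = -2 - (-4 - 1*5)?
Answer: -4440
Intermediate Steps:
N = 7 (N = -2 - (-4 - 5) = -2 - 1*(-9) = -2 + 9 = 7)
74*((6 + (-1 + N))*(-5)) = 74*((6 + (-1 + 7))*(-5)) = 74*((6 + 6)*(-5)) = 74*(12*(-5)) = 74*(-60) = -4440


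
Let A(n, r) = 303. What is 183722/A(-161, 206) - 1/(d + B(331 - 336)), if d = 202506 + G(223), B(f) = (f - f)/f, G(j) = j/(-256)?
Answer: 9524389629418/15707917839 ≈ 606.34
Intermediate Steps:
G(j) = -j/256 (G(j) = j*(-1/256) = -j/256)
B(f) = 0 (B(f) = 0/f = 0)
d = 51841313/256 (d = 202506 - 1/256*223 = 202506 - 223/256 = 51841313/256 ≈ 2.0251e+5)
183722/A(-161, 206) - 1/(d + B(331 - 336)) = 183722/303 - 1/(51841313/256 + 0) = 183722*(1/303) - 1/51841313/256 = 183722/303 - 1*256/51841313 = 183722/303 - 256/51841313 = 9524389629418/15707917839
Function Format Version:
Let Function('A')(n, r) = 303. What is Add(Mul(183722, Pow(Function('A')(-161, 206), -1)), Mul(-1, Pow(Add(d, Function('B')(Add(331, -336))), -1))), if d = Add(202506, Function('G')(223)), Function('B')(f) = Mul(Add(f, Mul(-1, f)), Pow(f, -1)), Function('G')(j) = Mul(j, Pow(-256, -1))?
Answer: Rational(9524389629418, 15707917839) ≈ 606.34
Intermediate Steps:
Function('G')(j) = Mul(Rational(-1, 256), j) (Function('G')(j) = Mul(j, Rational(-1, 256)) = Mul(Rational(-1, 256), j))
Function('B')(f) = 0 (Function('B')(f) = Mul(0, Pow(f, -1)) = 0)
d = Rational(51841313, 256) (d = Add(202506, Mul(Rational(-1, 256), 223)) = Add(202506, Rational(-223, 256)) = Rational(51841313, 256) ≈ 2.0251e+5)
Add(Mul(183722, Pow(Function('A')(-161, 206), -1)), Mul(-1, Pow(Add(d, Function('B')(Add(331, -336))), -1))) = Add(Mul(183722, Pow(303, -1)), Mul(-1, Pow(Add(Rational(51841313, 256), 0), -1))) = Add(Mul(183722, Rational(1, 303)), Mul(-1, Pow(Rational(51841313, 256), -1))) = Add(Rational(183722, 303), Mul(-1, Rational(256, 51841313))) = Add(Rational(183722, 303), Rational(-256, 51841313)) = Rational(9524389629418, 15707917839)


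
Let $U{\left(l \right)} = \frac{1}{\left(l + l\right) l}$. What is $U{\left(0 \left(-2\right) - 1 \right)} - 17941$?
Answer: $- \frac{35881}{2} \approx -17941.0$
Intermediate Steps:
$U{\left(l \right)} = \frac{1}{2 l^{2}}$ ($U{\left(l \right)} = \frac{1}{2 l l} = \frac{\frac{1}{2} \frac{1}{l}}{l} = \frac{1}{2 l^{2}}$)
$U{\left(0 \left(-2\right) - 1 \right)} - 17941 = \frac{1}{2 \left(0 \left(-2\right) - 1\right)^{2}} - 17941 = \frac{1}{2 \left(0 - 1\right)^{2}} - 17941 = \frac{1}{2 \cdot 1} - 17941 = \frac{1}{2} \cdot 1 - 17941 = \frac{1}{2} - 17941 = - \frac{35881}{2}$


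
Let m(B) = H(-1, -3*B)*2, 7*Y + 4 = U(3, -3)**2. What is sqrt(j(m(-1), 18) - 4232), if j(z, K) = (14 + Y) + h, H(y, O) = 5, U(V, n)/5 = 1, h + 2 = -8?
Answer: 65*I ≈ 65.0*I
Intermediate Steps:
h = -10 (h = -2 - 8 = -10)
U(V, n) = 5 (U(V, n) = 5*1 = 5)
Y = 3 (Y = -4/7 + (1/7)*5**2 = -4/7 + (1/7)*25 = -4/7 + 25/7 = 3)
m(B) = 10 (m(B) = 5*2 = 10)
j(z, K) = 7 (j(z, K) = (14 + 3) - 10 = 17 - 10 = 7)
sqrt(j(m(-1), 18) - 4232) = sqrt(7 - 4232) = sqrt(-4225) = 65*I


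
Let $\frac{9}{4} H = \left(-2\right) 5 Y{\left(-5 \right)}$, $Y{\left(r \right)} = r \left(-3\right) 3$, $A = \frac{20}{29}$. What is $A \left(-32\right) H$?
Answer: $\frac{128000}{29} \approx 4413.8$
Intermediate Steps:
$A = \frac{20}{29}$ ($A = 20 \cdot \frac{1}{29} = \frac{20}{29} \approx 0.68966$)
$Y{\left(r \right)} = - 9 r$ ($Y{\left(r \right)} = - 3 r 3 = - 9 r$)
$H = -200$ ($H = \frac{4 \left(-2\right) 5 \left(\left(-9\right) \left(-5\right)\right)}{9} = \frac{4 \left(\left(-10\right) 45\right)}{9} = \frac{4}{9} \left(-450\right) = -200$)
$A \left(-32\right) H = \frac{20}{29} \left(-32\right) \left(-200\right) = \left(- \frac{640}{29}\right) \left(-200\right) = \frac{128000}{29}$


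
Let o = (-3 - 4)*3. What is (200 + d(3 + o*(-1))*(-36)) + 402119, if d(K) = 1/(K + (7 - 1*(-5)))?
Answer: 402318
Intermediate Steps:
o = -21 (o = -7*3 = -21)
d(K) = 1/(12 + K) (d(K) = 1/(K + (7 + 5)) = 1/(K + 12) = 1/(12 + K))
(200 + d(3 + o*(-1))*(-36)) + 402119 = (200 - 36/(12 + (3 - 21*(-1)))) + 402119 = (200 - 36/(12 + (3 + 21))) + 402119 = (200 - 36/(12 + 24)) + 402119 = (200 - 36/36) + 402119 = (200 + (1/36)*(-36)) + 402119 = (200 - 1) + 402119 = 199 + 402119 = 402318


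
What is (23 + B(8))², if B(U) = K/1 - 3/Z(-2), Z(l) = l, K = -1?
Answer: 2209/4 ≈ 552.25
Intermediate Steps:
B(U) = ½ (B(U) = -1/1 - 3/(-2) = -1*1 - 3*(-½) = -1 + 3/2 = ½)
(23 + B(8))² = (23 + ½)² = (47/2)² = 2209/4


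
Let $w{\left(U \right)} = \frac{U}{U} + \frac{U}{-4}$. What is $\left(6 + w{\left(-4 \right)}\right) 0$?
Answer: $0$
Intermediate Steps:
$w{\left(U \right)} = 1 - \frac{U}{4}$ ($w{\left(U \right)} = 1 + U \left(- \frac{1}{4}\right) = 1 - \frac{U}{4}$)
$\left(6 + w{\left(-4 \right)}\right) 0 = \left(6 + \left(1 - -1\right)\right) 0 = \left(6 + \left(1 + 1\right)\right) 0 = \left(6 + 2\right) 0 = 8 \cdot 0 = 0$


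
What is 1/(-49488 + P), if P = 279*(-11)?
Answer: -1/52557 ≈ -1.9027e-5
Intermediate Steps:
P = -3069
1/(-49488 + P) = 1/(-49488 - 3069) = 1/(-52557) = -1/52557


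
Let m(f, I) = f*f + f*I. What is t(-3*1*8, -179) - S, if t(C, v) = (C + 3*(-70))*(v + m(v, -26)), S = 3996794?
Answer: -12541538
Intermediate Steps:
m(f, I) = f² + I*f
t(C, v) = (-210 + C)*(v + v*(-26 + v)) (t(C, v) = (C + 3*(-70))*(v + v*(-26 + v)) = (C - 210)*(v + v*(-26 + v)) = (-210 + C)*(v + v*(-26 + v)))
t(-3*1*8, -179) - S = -179*(5250 - 3*1*8 - 210*(-179) + (-3*1*8)*(-26 - 179)) - 1*3996794 = -179*(5250 - 3*8 + 37590 - 3*8*(-205)) - 3996794 = -179*(5250 - 24 + 37590 - 24*(-205)) - 3996794 = -179*(5250 - 24 + 37590 + 4920) - 3996794 = -179*47736 - 3996794 = -8544744 - 3996794 = -12541538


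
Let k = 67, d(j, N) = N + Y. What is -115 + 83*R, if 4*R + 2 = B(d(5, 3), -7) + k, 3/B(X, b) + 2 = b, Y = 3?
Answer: 7361/6 ≈ 1226.8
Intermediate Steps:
d(j, N) = 3 + N (d(j, N) = N + 3 = 3 + N)
B(X, b) = 3/(-2 + b)
R = 97/6 (R = -1/2 + (3/(-2 - 7) + 67)/4 = -1/2 + (3/(-9) + 67)/4 = -1/2 + (3*(-1/9) + 67)/4 = -1/2 + (-1/3 + 67)/4 = -1/2 + (1/4)*(200/3) = -1/2 + 50/3 = 97/6 ≈ 16.167)
-115 + 83*R = -115 + 83*(97/6) = -115 + 8051/6 = 7361/6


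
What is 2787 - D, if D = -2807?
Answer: 5594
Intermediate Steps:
2787 - D = 2787 - 1*(-2807) = 2787 + 2807 = 5594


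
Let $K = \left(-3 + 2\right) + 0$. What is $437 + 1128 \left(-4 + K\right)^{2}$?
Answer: $28637$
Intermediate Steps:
$K = -1$ ($K = -1 + 0 = -1$)
$437 + 1128 \left(-4 + K\right)^{2} = 437 + 1128 \left(-4 - 1\right)^{2} = 437 + 1128 \left(-5\right)^{2} = 437 + 1128 \cdot 25 = 437 + 28200 = 28637$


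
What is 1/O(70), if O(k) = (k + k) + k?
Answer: 1/210 ≈ 0.0047619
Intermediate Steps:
O(k) = 3*k (O(k) = 2*k + k = 3*k)
1/O(70) = 1/(3*70) = 1/210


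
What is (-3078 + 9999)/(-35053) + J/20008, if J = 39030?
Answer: 614821611/350670212 ≈ 1.7533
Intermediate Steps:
(-3078 + 9999)/(-35053) + J/20008 = (-3078 + 9999)/(-35053) + 39030/20008 = 6921*(-1/35053) + 39030*(1/20008) = -6921/35053 + 19515/10004 = 614821611/350670212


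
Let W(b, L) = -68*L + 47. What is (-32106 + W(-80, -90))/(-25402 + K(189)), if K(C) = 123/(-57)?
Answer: 492841/482679 ≈ 1.0211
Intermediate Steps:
K(C) = -41/19 (K(C) = 123*(-1/57) = -41/19)
W(b, L) = 47 - 68*L
(-32106 + W(-80, -90))/(-25402 + K(189)) = (-32106 + (47 - 68*(-90)))/(-25402 - 41/19) = (-32106 + (47 + 6120))/(-482679/19) = (-32106 + 6167)*(-19/482679) = -25939*(-19/482679) = 492841/482679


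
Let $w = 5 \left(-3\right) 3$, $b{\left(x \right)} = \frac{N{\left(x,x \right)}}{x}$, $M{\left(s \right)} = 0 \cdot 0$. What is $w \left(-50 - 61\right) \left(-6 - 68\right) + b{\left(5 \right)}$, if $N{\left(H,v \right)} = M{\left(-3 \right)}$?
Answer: $-369630$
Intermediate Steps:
$M{\left(s \right)} = 0$
$N{\left(H,v \right)} = 0$
$b{\left(x \right)} = 0$ ($b{\left(x \right)} = \frac{0}{x} = 0$)
$w = -45$ ($w = \left(-15\right) 3 = -45$)
$w \left(-50 - 61\right) \left(-6 - 68\right) + b{\left(5 \right)} = - 45 \left(-50 - 61\right) \left(-6 - 68\right) + 0 = - 45 \left(\left(-111\right) \left(-74\right)\right) + 0 = \left(-45\right) 8214 + 0 = -369630 + 0 = -369630$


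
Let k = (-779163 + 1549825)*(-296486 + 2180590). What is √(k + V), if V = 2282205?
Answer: √1452009639053 ≈ 1.2050e+6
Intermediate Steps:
k = 1452007356848 (k = 770662*1884104 = 1452007356848)
√(k + V) = √(1452007356848 + 2282205) = √1452009639053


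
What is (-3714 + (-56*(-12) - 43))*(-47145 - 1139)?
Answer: 148956140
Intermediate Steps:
(-3714 + (-56*(-12) - 43))*(-47145 - 1139) = (-3714 + (672 - 43))*(-48284) = (-3714 + 629)*(-48284) = -3085*(-48284) = 148956140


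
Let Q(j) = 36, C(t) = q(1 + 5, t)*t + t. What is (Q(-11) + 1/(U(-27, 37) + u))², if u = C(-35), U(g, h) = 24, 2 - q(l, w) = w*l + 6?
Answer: 67576602025/52142841 ≈ 1296.0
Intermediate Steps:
q(l, w) = -4 - l*w (q(l, w) = 2 - (w*l + 6) = 2 - (l*w + 6) = 2 - (6 + l*w) = 2 + (-6 - l*w) = -4 - l*w)
C(t) = t + t*(-4 - 6*t) (C(t) = (-4 - (1 + 5)*t)*t + t = (-4 - 1*6*t)*t + t = (-4 - 6*t)*t + t = t*(-4 - 6*t) + t = t + t*(-4 - 6*t))
u = -7245 (u = -3*(-35)*(1 + 2*(-35)) = -3*(-35)*(1 - 70) = -3*(-35)*(-69) = -7245)
(Q(-11) + 1/(U(-27, 37) + u))² = (36 + 1/(24 - 7245))² = (36 + 1/(-7221))² = (36 - 1/7221)² = (259955/7221)² = 67576602025/52142841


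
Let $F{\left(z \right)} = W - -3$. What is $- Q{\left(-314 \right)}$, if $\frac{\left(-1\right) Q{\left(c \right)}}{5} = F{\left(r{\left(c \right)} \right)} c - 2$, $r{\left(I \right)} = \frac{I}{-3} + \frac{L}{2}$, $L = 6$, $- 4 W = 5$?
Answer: $- \frac{5515}{2} \approx -2757.5$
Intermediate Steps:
$W = - \frac{5}{4}$ ($W = \left(- \frac{1}{4}\right) 5 = - \frac{5}{4} \approx -1.25$)
$r{\left(I \right)} = 3 - \frac{I}{3}$ ($r{\left(I \right)} = \frac{I}{-3} + \frac{6}{2} = I \left(- \frac{1}{3}\right) + 6 \cdot \frac{1}{2} = - \frac{I}{3} + 3 = 3 - \frac{I}{3}$)
$F{\left(z \right)} = \frac{7}{4}$ ($F{\left(z \right)} = - \frac{5}{4} - -3 = - \frac{5}{4} + 3 = \frac{7}{4}$)
$Q{\left(c \right)} = 10 - \frac{35 c}{4}$ ($Q{\left(c \right)} = - 5 \left(\frac{7 c}{4} - 2\right) = - 5 \left(-2 + \frac{7 c}{4}\right) = 10 - \frac{35 c}{4}$)
$- Q{\left(-314 \right)} = - (10 - - \frac{5495}{2}) = - (10 + \frac{5495}{2}) = \left(-1\right) \frac{5515}{2} = - \frac{5515}{2}$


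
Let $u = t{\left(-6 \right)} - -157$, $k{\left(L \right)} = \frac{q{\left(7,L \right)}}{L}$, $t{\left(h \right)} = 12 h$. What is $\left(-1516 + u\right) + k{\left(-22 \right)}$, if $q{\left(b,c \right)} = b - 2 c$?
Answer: $- \frac{31533}{22} \approx -1433.3$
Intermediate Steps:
$k{\left(L \right)} = \frac{7 - 2 L}{L}$
$u = 85$ ($u = 12 \left(-6\right) - -157 = -72 + 157 = 85$)
$\left(-1516 + u\right) + k{\left(-22 \right)} = \left(-1516 + 85\right) - \left(2 - \frac{7}{-22}\right) = -1431 + \left(-2 + 7 \left(- \frac{1}{22}\right)\right) = -1431 - \frac{51}{22} = - \frac{31533}{22}$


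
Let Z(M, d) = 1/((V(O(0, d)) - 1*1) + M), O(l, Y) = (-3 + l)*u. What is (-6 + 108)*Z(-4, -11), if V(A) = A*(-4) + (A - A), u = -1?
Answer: -6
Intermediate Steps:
O(l, Y) = 3 - l (O(l, Y) = (-3 + l)*(-1) = 3 - l)
V(A) = -4*A (V(A) = -4*A + 0 = -4*A)
Z(M, d) = 1/(-13 + M) (Z(M, d) = 1/((-4*(3 - 1*0) - 1*1) + M) = 1/((-4*(3 + 0) - 1) + M) = 1/((-4*3 - 1) + M) = 1/((-12 - 1) + M) = 1/(-13 + M))
(-6 + 108)*Z(-4, -11) = (-6 + 108)/(-13 - 4) = 102/(-17) = 102*(-1/17) = -6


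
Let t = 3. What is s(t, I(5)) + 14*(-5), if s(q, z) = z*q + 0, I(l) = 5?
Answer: -55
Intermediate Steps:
s(q, z) = q*z (s(q, z) = q*z + 0 = q*z)
s(t, I(5)) + 14*(-5) = 3*5 + 14*(-5) = 15 - 70 = -55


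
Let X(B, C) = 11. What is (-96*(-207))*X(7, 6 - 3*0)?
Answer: 218592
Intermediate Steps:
(-96*(-207))*X(7, 6 - 3*0) = -96*(-207)*11 = 19872*11 = 218592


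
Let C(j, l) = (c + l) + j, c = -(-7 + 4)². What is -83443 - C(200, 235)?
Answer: -83869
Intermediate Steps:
c = -9 (c = -1*(-3)² = -1*9 = -9)
C(j, l) = -9 + j + l (C(j, l) = (-9 + l) + j = -9 + j + l)
-83443 - C(200, 235) = -83443 - (-9 + 200 + 235) = -83443 - 1*426 = -83443 - 426 = -83869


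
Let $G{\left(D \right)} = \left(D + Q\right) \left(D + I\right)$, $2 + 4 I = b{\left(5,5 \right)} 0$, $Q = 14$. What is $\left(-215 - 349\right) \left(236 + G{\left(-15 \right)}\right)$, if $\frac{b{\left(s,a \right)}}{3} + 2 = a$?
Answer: $-141846$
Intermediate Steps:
$b{\left(s,a \right)} = -6 + 3 a$
$I = - \frac{1}{2}$ ($I = - \frac{1}{2} + \frac{\left(-6 + 3 \cdot 5\right) 0}{4} = - \frac{1}{2} + \frac{\left(-6 + 15\right) 0}{4} = - \frac{1}{2} + \frac{9 \cdot 0}{4} = - \frac{1}{2} + \frac{1}{4} \cdot 0 = - \frac{1}{2} + 0 = - \frac{1}{2} \approx -0.5$)
$G{\left(D \right)} = \left(14 + D\right) \left(- \frac{1}{2} + D\right)$ ($G{\left(D \right)} = \left(D + 14\right) \left(D - \frac{1}{2}\right) = \left(14 + D\right) \left(- \frac{1}{2} + D\right)$)
$\left(-215 - 349\right) \left(236 + G{\left(-15 \right)}\right) = \left(-215 - 349\right) \left(236 + \left(-7 + \left(-15\right)^{2} + \frac{27}{2} \left(-15\right)\right)\right) = - 564 \left(236 - - \frac{31}{2}\right) = - 564 \left(236 + \frac{31}{2}\right) = \left(-564\right) \frac{503}{2} = -141846$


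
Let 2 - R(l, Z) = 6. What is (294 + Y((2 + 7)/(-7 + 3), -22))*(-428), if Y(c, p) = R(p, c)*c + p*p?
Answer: -336836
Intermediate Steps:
R(l, Z) = -4 (R(l, Z) = 2 - 1*6 = 2 - 6 = -4)
Y(c, p) = p² - 4*c (Y(c, p) = -4*c + p*p = -4*c + p² = p² - 4*c)
(294 + Y((2 + 7)/(-7 + 3), -22))*(-428) = (294 + ((-22)² - 4*(2 + 7)/(-7 + 3)))*(-428) = (294 + (484 - 36/(-4)))*(-428) = (294 + (484 - 36*(-1)/4))*(-428) = (294 + (484 - 4*(-9/4)))*(-428) = (294 + (484 + 9))*(-428) = (294 + 493)*(-428) = 787*(-428) = -336836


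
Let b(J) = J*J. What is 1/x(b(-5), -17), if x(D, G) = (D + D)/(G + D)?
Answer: 4/25 ≈ 0.16000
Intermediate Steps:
b(J) = J**2
x(D, G) = 2*D/(D + G) (x(D, G) = (2*D)/(D + G) = 2*D/(D + G))
1/x(b(-5), -17) = 1/(2*(-5)**2/((-5)**2 - 17)) = 1/(2*25/(25 - 17)) = 1/(2*25/8) = 1/(2*25*(1/8)) = 1/(25/4) = 4/25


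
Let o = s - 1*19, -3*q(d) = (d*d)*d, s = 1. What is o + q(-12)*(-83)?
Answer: -47826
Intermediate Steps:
q(d) = -d³/3 (q(d) = -d*d*d/3 = -d²*d/3 = -d³/3)
o = -18 (o = 1 - 1*19 = 1 - 19 = -18)
o + q(-12)*(-83) = -18 - ⅓*(-12)³*(-83) = -18 - ⅓*(-1728)*(-83) = -18 + 576*(-83) = -18 - 47808 = -47826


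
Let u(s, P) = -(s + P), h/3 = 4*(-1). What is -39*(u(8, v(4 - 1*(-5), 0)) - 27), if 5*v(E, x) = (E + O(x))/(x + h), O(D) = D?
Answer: 27183/20 ≈ 1359.2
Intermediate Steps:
h = -12 (h = 3*(4*(-1)) = 3*(-4) = -12)
v(E, x) = (E + x)/(5*(-12 + x)) (v(E, x) = ((E + x)/(x - 12))/5 = ((E + x)/(-12 + x))/5 = (E + x)/(5*(-12 + x)))
u(s, P) = -P - s (u(s, P) = -(P + s) = -P - s)
-39*(u(8, v(4 - 1*(-5), 0)) - 27) = -39*((-((4 - 1*(-5)) + 0)/(5*(-12 + 0)) - 1*8) - 27) = -39*((-((4 + 5) + 0)/(5*(-12)) - 8) - 27) = -39*((-(-1)*(9 + 0)/(5*12) - 8) - 27) = -39*((-(-1)*9/(5*12) - 8) - 27) = -39*((-1*(-3/20) - 8) - 27) = -39*((3/20 - 8) - 27) = -39*(-157/20 - 27) = -39*(-697/20) = 27183/20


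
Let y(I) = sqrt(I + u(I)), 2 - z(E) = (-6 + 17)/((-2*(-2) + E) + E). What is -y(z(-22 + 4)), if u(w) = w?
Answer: -5*sqrt(3)/4 ≈ -2.1651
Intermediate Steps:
z(E) = 2 - 11/(4 + 2*E) (z(E) = 2 - (-6 + 17)/((-2*(-2) + E) + E) = 2 - 11/((4 + E) + E) = 2 - 11/(4 + 2*E))
y(I) = sqrt(2)*sqrt(I) (y(I) = sqrt(I + I) = sqrt(2*I) = sqrt(2)*sqrt(I))
-y(z(-22 + 4)) = -sqrt(2)*sqrt((-3 + 4*(-22 + 4))/(2*(2 + (-22 + 4)))) = -sqrt(2)*sqrt((-3 + 4*(-18))/(2*(2 - 18))) = -sqrt(2)*sqrt((1/2)*(-3 - 72)/(-16)) = -sqrt(2)*sqrt((1/2)*(-1/16)*(-75)) = -sqrt(2)*sqrt(75/32) = -sqrt(2)*5*sqrt(6)/8 = -5*sqrt(3)/4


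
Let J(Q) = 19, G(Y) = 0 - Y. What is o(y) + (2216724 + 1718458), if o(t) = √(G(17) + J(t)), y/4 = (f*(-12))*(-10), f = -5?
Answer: 3935182 + √2 ≈ 3.9352e+6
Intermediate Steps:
G(Y) = -Y
y = -2400 (y = 4*(-5*(-12)*(-10)) = 4*(60*(-10)) = 4*(-600) = -2400)
o(t) = √2 (o(t) = √(-1*17 + 19) = √(-17 + 19) = √2)
o(y) + (2216724 + 1718458) = √2 + (2216724 + 1718458) = √2 + 3935182 = 3935182 + √2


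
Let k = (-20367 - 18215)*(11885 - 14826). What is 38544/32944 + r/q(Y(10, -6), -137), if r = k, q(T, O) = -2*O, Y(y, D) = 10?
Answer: 116817347062/282083 ≈ 4.1412e+5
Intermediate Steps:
k = 113469662 (k = -38582*(-2941) = 113469662)
r = 113469662
38544/32944 + r/q(Y(10, -6), -137) = 38544/32944 + 113469662/((-2*(-137))) = 38544*(1/32944) + 113469662/274 = 2409/2059 + 113469662*(1/274) = 2409/2059 + 56734831/137 = 116817347062/282083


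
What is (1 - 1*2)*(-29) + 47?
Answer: 76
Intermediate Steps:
(1 - 1*2)*(-29) + 47 = (1 - 2)*(-29) + 47 = -1*(-29) + 47 = 29 + 47 = 76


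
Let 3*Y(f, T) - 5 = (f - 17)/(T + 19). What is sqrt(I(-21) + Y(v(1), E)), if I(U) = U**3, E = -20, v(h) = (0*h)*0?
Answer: I*sqrt(83283)/3 ≈ 96.196*I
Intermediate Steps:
v(h) = 0 (v(h) = 0*0 = 0)
Y(f, T) = 5/3 + (-17 + f)/(3*(19 + T)) (Y(f, T) = 5/3 + ((f - 17)/(T + 19))/3 = 5/3 + ((-17 + f)/(19 + T))/3 = 5/3 + (-17 + f)/(3*(19 + T)))
sqrt(I(-21) + Y(v(1), E)) = sqrt((-21)**3 + (78 + 0 + 5*(-20))/(3*(19 - 20))) = sqrt(-9261 + (1/3)*(78 + 0 - 100)/(-1)) = sqrt(-9261 + (1/3)*(-1)*(-22)) = sqrt(-9261 + 22/3) = sqrt(-27761/3) = I*sqrt(83283)/3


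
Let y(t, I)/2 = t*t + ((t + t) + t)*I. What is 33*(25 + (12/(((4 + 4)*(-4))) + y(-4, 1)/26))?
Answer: 85569/104 ≈ 822.78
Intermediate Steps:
y(t, I) = 2*t² + 6*I*t (y(t, I) = 2*(t*t + ((t + t) + t)*I) = 2*(t² + (2*t + t)*I) = 2*(t² + (3*t)*I) = 2*(t² + 3*I*t) = 2*t² + 6*I*t)
33*(25 + (12/(((4 + 4)*(-4))) + y(-4, 1)/26)) = 33*(25 + (12/(((4 + 4)*(-4))) + (2*(-4)*(-4 + 3*1))/26)) = 33*(25 + (12/((8*(-4))) + (2*(-4)*(-4 + 3))*(1/26))) = 33*(25 + (12/(-32) + (2*(-4)*(-1))*(1/26))) = 33*(25 + (12*(-1/32) + 8*(1/26))) = 33*(25 + (-3/8 + 4/13)) = 33*(25 - 7/104) = 33*(2593/104) = 85569/104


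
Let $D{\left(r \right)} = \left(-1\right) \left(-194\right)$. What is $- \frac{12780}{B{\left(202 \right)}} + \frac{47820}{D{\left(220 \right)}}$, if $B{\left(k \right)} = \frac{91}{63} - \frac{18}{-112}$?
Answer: $- \frac{605445450}{78473} \approx -7715.3$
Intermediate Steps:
$B{\left(k \right)} = \frac{809}{504}$ ($B{\left(k \right)} = 91 \cdot \frac{1}{63} - - \frac{9}{56} = \frac{13}{9} + \frac{9}{56} = \frac{809}{504}$)
$D{\left(r \right)} = 194$
$- \frac{12780}{B{\left(202 \right)}} + \frac{47820}{D{\left(220 \right)}} = - \frac{12780}{\frac{809}{504}} + \frac{47820}{194} = \left(-12780\right) \frac{504}{809} + 47820 \cdot \frac{1}{194} = - \frac{6441120}{809} + \frac{23910}{97} = - \frac{605445450}{78473}$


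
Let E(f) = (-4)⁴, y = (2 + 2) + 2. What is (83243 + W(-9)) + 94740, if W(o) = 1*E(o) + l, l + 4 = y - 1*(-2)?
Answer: 178243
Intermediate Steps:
y = 6 (y = 4 + 2 = 6)
E(f) = 256
l = 4 (l = -4 + (6 - 1*(-2)) = -4 + (6 + 2) = -4 + 8 = 4)
W(o) = 260 (W(o) = 1*256 + 4 = 256 + 4 = 260)
(83243 + W(-9)) + 94740 = (83243 + 260) + 94740 = 83503 + 94740 = 178243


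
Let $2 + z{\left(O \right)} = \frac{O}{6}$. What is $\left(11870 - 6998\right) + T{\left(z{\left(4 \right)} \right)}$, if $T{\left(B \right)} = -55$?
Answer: $4817$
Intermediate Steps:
$z{\left(O \right)} = -2 + \frac{O}{6}$
$\left(11870 - 6998\right) + T{\left(z{\left(4 \right)} \right)} = \left(11870 - 6998\right) - 55 = 4872 - 55 = 4817$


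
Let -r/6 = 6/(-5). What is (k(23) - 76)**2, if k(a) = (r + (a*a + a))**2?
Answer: 61085416592656/625 ≈ 9.7737e+10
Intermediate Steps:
r = 36/5 (r = -36/(-5) = -36*(-1)/5 = -6*(-6/5) = 36/5 ≈ 7.2000)
k(a) = (36/5 + a + a**2)**2 (k(a) = (36/5 + (a*a + a))**2 = (36/5 + (a**2 + a))**2 = (36/5 + (a + a**2))**2 = (36/5 + a + a**2)**2)
(k(23) - 76)**2 = ((36 + 5*23 + 5*23**2)**2/25 - 76)**2 = ((36 + 115 + 5*529)**2/25 - 76)**2 = ((36 + 115 + 2645)**2/25 - 76)**2 = ((1/25)*2796**2 - 76)**2 = ((1/25)*7817616 - 76)**2 = (7817616/25 - 76)**2 = (7815716/25)**2 = 61085416592656/625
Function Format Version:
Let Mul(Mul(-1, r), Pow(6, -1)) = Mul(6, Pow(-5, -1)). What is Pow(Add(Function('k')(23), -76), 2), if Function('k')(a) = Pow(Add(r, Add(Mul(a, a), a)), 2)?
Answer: Rational(61085416592656, 625) ≈ 9.7737e+10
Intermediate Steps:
r = Rational(36, 5) (r = Mul(-6, Mul(6, Pow(-5, -1))) = Mul(-6, Mul(6, Rational(-1, 5))) = Mul(-6, Rational(-6, 5)) = Rational(36, 5) ≈ 7.2000)
Function('k')(a) = Pow(Add(Rational(36, 5), a, Pow(a, 2)), 2) (Function('k')(a) = Pow(Add(Rational(36, 5), Add(Mul(a, a), a)), 2) = Pow(Add(Rational(36, 5), Add(Pow(a, 2), a)), 2) = Pow(Add(Rational(36, 5), Add(a, Pow(a, 2))), 2) = Pow(Add(Rational(36, 5), a, Pow(a, 2)), 2))
Pow(Add(Function('k')(23), -76), 2) = Pow(Add(Mul(Rational(1, 25), Pow(Add(36, Mul(5, 23), Mul(5, Pow(23, 2))), 2)), -76), 2) = Pow(Add(Mul(Rational(1, 25), Pow(Add(36, 115, Mul(5, 529)), 2)), -76), 2) = Pow(Add(Mul(Rational(1, 25), Pow(Add(36, 115, 2645), 2)), -76), 2) = Pow(Add(Mul(Rational(1, 25), Pow(2796, 2)), -76), 2) = Pow(Add(Mul(Rational(1, 25), 7817616), -76), 2) = Pow(Add(Rational(7817616, 25), -76), 2) = Pow(Rational(7815716, 25), 2) = Rational(61085416592656, 625)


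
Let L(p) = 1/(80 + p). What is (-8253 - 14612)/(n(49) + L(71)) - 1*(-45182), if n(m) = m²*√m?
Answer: 114662047541/2537858 ≈ 45181.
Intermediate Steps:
n(m) = m^(5/2)
(-8253 - 14612)/(n(49) + L(71)) - 1*(-45182) = (-8253 - 14612)/(49^(5/2) + 1/(80 + 71)) - 1*(-45182) = -22865/(16807 + 1/151) + 45182 = -22865/2537858/151 + 45182 = -22865*151/2537858 + 45182 = -3452615/2537858 + 45182 = 114662047541/2537858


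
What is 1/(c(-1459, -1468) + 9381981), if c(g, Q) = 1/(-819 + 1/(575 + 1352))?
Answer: 1578212/14806754996045 ≈ 1.0659e-7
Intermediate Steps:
c(g, Q) = -1927/1578212 (c(g, Q) = 1/(-819 + 1/1927) = 1/(-1578212/1927) = -1927/1578212)
1/(c(-1459, -1468) + 9381981) = 1/(-1927/1578212 + 9381981) = 1/(14806754996045/1578212) = 1578212/14806754996045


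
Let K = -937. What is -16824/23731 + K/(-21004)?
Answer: -331135349/498445924 ≈ -0.66434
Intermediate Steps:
-16824/23731 + K/(-21004) = -16824/23731 - 937/(-21004) = -16824*1/23731 - 937*(-1/21004) = -16824/23731 + 937/21004 = -331135349/498445924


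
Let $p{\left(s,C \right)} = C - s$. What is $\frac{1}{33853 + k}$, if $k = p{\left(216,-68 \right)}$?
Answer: $\frac{1}{33569} \approx 2.9789 \cdot 10^{-5}$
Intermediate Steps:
$k = -284$ ($k = -68 - 216 = -284$)
$\frac{1}{33853 + k} = \frac{1}{33853 - 284} = \frac{1}{33569}$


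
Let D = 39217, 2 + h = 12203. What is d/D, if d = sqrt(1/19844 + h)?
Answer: sqrt(9926782445)/35373734 ≈ 0.0028166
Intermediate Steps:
h = 12201 (h = -2 + 12203 = 12201)
d = sqrt(9926782445)/902 (d = sqrt(1/19844 + 12201) = sqrt(242116645/19844) = sqrt(9926782445)/902 ≈ 110.46)
d/D = (sqrt(9926782445)/902)/39217 = (sqrt(9926782445)/902)*(1/39217) = sqrt(9926782445)/35373734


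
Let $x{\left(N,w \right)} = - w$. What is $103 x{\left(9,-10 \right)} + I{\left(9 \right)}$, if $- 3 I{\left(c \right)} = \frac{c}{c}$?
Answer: $\frac{3089}{3} \approx 1029.7$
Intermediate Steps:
$I{\left(c \right)} = - \frac{1}{3}$ ($I{\left(c \right)} = - \frac{c \frac{1}{c}}{3} = \left(- \frac{1}{3}\right) 1 = - \frac{1}{3}$)
$103 x{\left(9,-10 \right)} + I{\left(9 \right)} = 103 \left(\left(-1\right) \left(-10\right)\right) - \frac{1}{3} = 103 \cdot 10 - \frac{1}{3} = 1030 - \frac{1}{3} = \frac{3089}{3}$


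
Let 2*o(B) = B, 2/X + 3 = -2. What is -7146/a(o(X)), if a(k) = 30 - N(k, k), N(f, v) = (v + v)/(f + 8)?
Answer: -139347/586 ≈ -237.79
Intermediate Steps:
X = -2/5 (X = 2/(-3 - 2) = 2/(-5) = 2*(-1/5) = -2/5 ≈ -0.40000)
o(B) = B/2
N(f, v) = 2*v/(8 + f) (N(f, v) = (2*v)/(8 + f) = 2*v/(8 + f))
a(k) = 30 - 2*k/(8 + k)
-7146/a(o(X)) = -7146*(8 + (1/2)*(-2/5))/(4*(60 + 7*((1/2)*(-2/5)))) = -7146*(8 - 1/5)/(4*(60 + 7*(-1/5))) = -7146*39/(20*(60 - 7/5)) = -7146/(4*(5/39)*(293/5)) = -7146/1172/39 = -7146*39/1172 = -139347/586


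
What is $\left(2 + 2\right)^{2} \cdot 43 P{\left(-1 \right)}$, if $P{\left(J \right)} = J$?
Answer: $-688$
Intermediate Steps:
$\left(2 + 2\right)^{2} \cdot 43 P{\left(-1 \right)} = \left(2 + 2\right)^{2} \cdot 43 \left(-1\right) = 4^{2} \cdot 43 \left(-1\right) = 16 \cdot 43 \left(-1\right) = 688 \left(-1\right) = -688$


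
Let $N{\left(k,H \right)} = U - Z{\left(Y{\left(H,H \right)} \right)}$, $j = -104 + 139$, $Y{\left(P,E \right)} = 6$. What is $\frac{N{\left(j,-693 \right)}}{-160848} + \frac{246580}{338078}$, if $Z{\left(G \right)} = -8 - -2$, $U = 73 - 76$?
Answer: $\frac{6610147601}{9063195024} \approx 0.72934$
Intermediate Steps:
$U = -3$
$Z{\left(G \right)} = -6$ ($Z{\left(G \right)} = -8 + 2 = -6$)
$j = 35$
$N{\left(k,H \right)} = 3$ ($N{\left(k,H \right)} = -3 - -6 = -3 + 6 = 3$)
$\frac{N{\left(j,-693 \right)}}{-160848} + \frac{246580}{338078} = \frac{3}{-160848} + \frac{246580}{338078} = 3 \left(- \frac{1}{160848}\right) + 246580 \cdot \frac{1}{338078} = - \frac{1}{53616} + \frac{123290}{169039} = \frac{6610147601}{9063195024}$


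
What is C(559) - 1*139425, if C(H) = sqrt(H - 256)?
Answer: -139425 + sqrt(303) ≈ -1.3941e+5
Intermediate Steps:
C(H) = sqrt(-256 + H)
C(559) - 1*139425 = sqrt(-256 + 559) - 1*139425 = sqrt(303) - 139425 = -139425 + sqrt(303)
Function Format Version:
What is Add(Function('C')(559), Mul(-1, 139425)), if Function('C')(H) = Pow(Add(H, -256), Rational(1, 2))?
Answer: Add(-139425, Pow(303, Rational(1, 2))) ≈ -1.3941e+5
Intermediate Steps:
Function('C')(H) = Pow(Add(-256, H), Rational(1, 2))
Add(Function('C')(559), Mul(-1, 139425)) = Add(Pow(Add(-256, 559), Rational(1, 2)), Mul(-1, 139425)) = Add(Pow(303, Rational(1, 2)), -139425) = Add(-139425, Pow(303, Rational(1, 2)))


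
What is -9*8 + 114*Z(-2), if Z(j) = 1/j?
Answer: -129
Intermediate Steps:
-9*8 + 114*Z(-2) = -9*8 + 114/(-2) = -72 + 114*(-½) = -72 - 57 = -129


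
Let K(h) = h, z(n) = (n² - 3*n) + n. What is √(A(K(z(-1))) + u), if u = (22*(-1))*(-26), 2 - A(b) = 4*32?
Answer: √446 ≈ 21.119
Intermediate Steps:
z(n) = n² - 2*n
A(b) = -126 (A(b) = 2 - 4*32 = 2 - 1*128 = 2 - 128 = -126)
u = 572 (u = -22*(-26) = 572)
√(A(K(z(-1))) + u) = √(-126 + 572) = √446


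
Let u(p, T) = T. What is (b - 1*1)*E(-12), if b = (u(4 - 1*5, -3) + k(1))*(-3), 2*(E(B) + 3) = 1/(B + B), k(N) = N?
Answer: -725/48 ≈ -15.104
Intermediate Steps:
E(B) = -3 + 1/(4*B) (E(B) = -3 + 1/(2*(B + B)) = -3 + 1/(2*((2*B))) = -3 + (1/(2*B))/2 = -3 + 1/(4*B))
b = 6 (b = (-3 + 1)*(-3) = -2*(-3) = 6)
(b - 1*1)*E(-12) = (6 - 1*1)*(-3 + (1/4)/(-12)) = (6 - 1)*(-3 + (1/4)*(-1/12)) = 5*(-3 - 1/48) = 5*(-145/48) = -725/48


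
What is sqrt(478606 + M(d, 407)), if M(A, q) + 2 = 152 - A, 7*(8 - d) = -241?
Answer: sqrt(23456965)/7 ≈ 691.89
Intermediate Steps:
d = 297/7 (d = 8 - 1/7*(-241) = 8 + 241/7 = 297/7 ≈ 42.429)
M(A, q) = 150 - A (M(A, q) = -2 + (152 - A) = 150 - A)
sqrt(478606 + M(d, 407)) = sqrt(478606 + (150 - 1*297/7)) = sqrt(478606 + (150 - 297/7)) = sqrt(478606 + 753/7) = sqrt(3350995/7) = sqrt(23456965)/7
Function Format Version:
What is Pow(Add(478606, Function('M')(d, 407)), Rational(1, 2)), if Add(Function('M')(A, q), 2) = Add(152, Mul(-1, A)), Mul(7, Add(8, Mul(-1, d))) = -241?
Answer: Mul(Rational(1, 7), Pow(23456965, Rational(1, 2))) ≈ 691.89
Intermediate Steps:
d = Rational(297, 7) (d = Add(8, Mul(Rational(-1, 7), -241)) = Add(8, Rational(241, 7)) = Rational(297, 7) ≈ 42.429)
Function('M')(A, q) = Add(150, Mul(-1, A)) (Function('M')(A, q) = Add(-2, Add(152, Mul(-1, A))) = Add(150, Mul(-1, A)))
Pow(Add(478606, Function('M')(d, 407)), Rational(1, 2)) = Pow(Add(478606, Add(150, Mul(-1, Rational(297, 7)))), Rational(1, 2)) = Pow(Add(478606, Add(150, Rational(-297, 7))), Rational(1, 2)) = Pow(Add(478606, Rational(753, 7)), Rational(1, 2)) = Pow(Rational(3350995, 7), Rational(1, 2)) = Mul(Rational(1, 7), Pow(23456965, Rational(1, 2)))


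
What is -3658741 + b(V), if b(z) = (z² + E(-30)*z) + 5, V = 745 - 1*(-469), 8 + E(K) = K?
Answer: -2231072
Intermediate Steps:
E(K) = -8 + K
V = 1214 (V = 745 + 469 = 1214)
b(z) = 5 + z² - 38*z (b(z) = (z² + (-8 - 30)*z) + 5 = (z² - 38*z) + 5 = 5 + z² - 38*z)
-3658741 + b(V) = -3658741 + (5 + 1214² - 38*1214) = -3658741 + (5 + 1473796 - 46132) = -3658741 + 1427669 = -2231072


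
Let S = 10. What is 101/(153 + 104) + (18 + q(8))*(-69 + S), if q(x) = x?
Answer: -394137/257 ≈ -1533.6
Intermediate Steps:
101/(153 + 104) + (18 + q(8))*(-69 + S) = 101/(153 + 104) + (18 + 8)*(-69 + 10) = 101/257 + 26*(-59) = (1/257)*101 - 1534 = 101/257 - 1534 = -394137/257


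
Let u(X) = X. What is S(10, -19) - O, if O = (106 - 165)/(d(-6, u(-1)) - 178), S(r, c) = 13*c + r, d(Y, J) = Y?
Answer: -43667/184 ≈ -237.32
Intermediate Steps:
S(r, c) = r + 13*c
O = 59/184 (O = (106 - 165)/(-6 - 178) = -59/(-184) = -59*(-1/184) = 59/184 ≈ 0.32065)
S(10, -19) - O = (10 + 13*(-19)) - 1*59/184 = (10 - 247) - 59/184 = -237 - 59/184 = -43667/184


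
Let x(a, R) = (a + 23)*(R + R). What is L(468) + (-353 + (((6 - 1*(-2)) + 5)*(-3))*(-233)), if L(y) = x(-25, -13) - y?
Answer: 8318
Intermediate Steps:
x(a, R) = 2*R*(23 + a) (x(a, R) = (23 + a)*(2*R) = 2*R*(23 + a))
L(y) = 52 - y (L(y) = 2*(-13)*(23 - 25) - y = 2*(-13)*(-2) - y = 52 - y)
L(468) + (-353 + (((6 - 1*(-2)) + 5)*(-3))*(-233)) = (52 - 1*468) + (-353 + (((6 - 1*(-2)) + 5)*(-3))*(-233)) = (52 - 468) + (-353 + (((6 + 2) + 5)*(-3))*(-233)) = -416 + (-353 + ((8 + 5)*(-3))*(-233)) = -416 + (-353 + (13*(-3))*(-233)) = -416 + (-353 - 39*(-233)) = -416 + (-353 + 9087) = -416 + 8734 = 8318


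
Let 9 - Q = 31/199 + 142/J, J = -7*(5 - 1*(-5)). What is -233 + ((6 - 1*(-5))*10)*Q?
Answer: 1341469/1393 ≈ 963.01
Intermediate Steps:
J = -70 (J = -7*(5 + 5) = -7*10 = -70)
Q = 75729/6965 (Q = 9 - (31/199 + 142/(-70)) = 9 - (31*(1/199) + 142*(-1/70)) = 9 - (31/199 - 71/35) = 9 - 1*(-13044/6965) = 9 + 13044/6965 = 75729/6965 ≈ 10.873)
-233 + ((6 - 1*(-5))*10)*Q = -233 + ((6 - 1*(-5))*10)*(75729/6965) = -233 + ((6 + 5)*10)*(75729/6965) = -233 + (11*10)*(75729/6965) = -233 + 110*(75729/6965) = -233 + 1666038/1393 = 1341469/1393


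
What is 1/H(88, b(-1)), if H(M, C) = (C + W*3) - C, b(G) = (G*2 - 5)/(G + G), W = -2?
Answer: -⅙ ≈ -0.16667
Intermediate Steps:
b(G) = (-5 + 2*G)/(2*G) (b(G) = (2*G - 5)/((2*G)) = (-5 + 2*G)*(1/(2*G)) = (-5 + 2*G)/(2*G))
H(M, C) = -6 (H(M, C) = (C - 2*3) - C = (C - 6) - C = (-6 + C) - C = -6)
1/H(88, b(-1)) = 1/(-6) = -⅙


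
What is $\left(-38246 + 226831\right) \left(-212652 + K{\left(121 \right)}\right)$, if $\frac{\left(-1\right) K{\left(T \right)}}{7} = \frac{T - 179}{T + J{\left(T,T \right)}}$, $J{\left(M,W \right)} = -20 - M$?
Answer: $- \frac{80213611391}{2} \approx -4.0107 \cdot 10^{10}$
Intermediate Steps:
$K{\left(T \right)} = - \frac{1253}{20} + \frac{7 T}{20}$ ($K{\left(T \right)} = - 7 \frac{T - 179}{T - \left(20 + T\right)} = - 7 \frac{-179 + T}{-20} = - 7 \left(-179 + T\right) \left(- \frac{1}{20}\right) = - 7 \left(\frac{179}{20} - \frac{T}{20}\right) = - \frac{1253}{20} + \frac{7 T}{20}$)
$\left(-38246 + 226831\right) \left(-212652 + K{\left(121 \right)}\right) = \left(-38246 + 226831\right) \left(-212652 + \left(- \frac{1253}{20} + \frac{7}{20} \cdot 121\right)\right) = 188585 \left(-212652 + \left(- \frac{1253}{20} + \frac{847}{20}\right)\right) = 188585 \left(-212652 - \frac{203}{10}\right) = 188585 \left(- \frac{2126723}{10}\right) = - \frac{80213611391}{2}$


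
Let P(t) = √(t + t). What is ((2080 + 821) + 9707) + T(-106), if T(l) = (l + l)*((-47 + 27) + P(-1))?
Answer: 16848 - 212*I*√2 ≈ 16848.0 - 299.81*I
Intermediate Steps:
P(t) = √2*√t (P(t) = √(2*t) = √2*√t)
T(l) = 2*l*(-20 + I*√2) (T(l) = (l + l)*((-47 + 27) + √2*√(-1)) = (2*l)*(-20 + √2*I) = (2*l)*(-20 + I*√2) = 2*l*(-20 + I*√2))
((2080 + 821) + 9707) + T(-106) = ((2080 + 821) + 9707) + 2*(-106)*(-20 + I*√2) = (2901 + 9707) + (4240 - 212*I*√2) = 12608 + (4240 - 212*I*√2) = 16848 - 212*I*√2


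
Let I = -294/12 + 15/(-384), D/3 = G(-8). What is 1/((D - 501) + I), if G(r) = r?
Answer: -128/70341 ≈ -0.0018197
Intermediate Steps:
D = -24 (D = 3*(-8) = -24)
I = -3141/128 (I = -294*1/12 + 15*(-1/384) = -49/2 - 5/128 = -3141/128 ≈ -24.539)
1/((D - 501) + I) = 1/((-24 - 501) - 3141/128) = 1/(-525 - 3141/128) = 1/(-70341/128) = -128/70341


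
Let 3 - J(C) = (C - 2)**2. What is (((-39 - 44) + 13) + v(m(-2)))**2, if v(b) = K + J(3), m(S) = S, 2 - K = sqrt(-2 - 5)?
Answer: (66 + I*sqrt(7))**2 ≈ 4349.0 + 349.24*I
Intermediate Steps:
K = 2 - I*sqrt(7) (K = 2 - sqrt(-2 - 5) = 2 - sqrt(-7) = 2 - I*sqrt(7) ≈ 2.0 - 2.6458*I)
J(C) = 3 - (-2 + C)**2 (J(C) = 3 - (C - 2)**2 = 3 - (-2 + C)**2)
v(b) = 4 - I*sqrt(7) (v(b) = (2 - I*sqrt(7)) + (3 - (-2 + 3)**2) = (2 - I*sqrt(7)) + (3 - 1*1**2) = (2 - I*sqrt(7)) + (3 - 1*1) = (2 - I*sqrt(7)) + (3 - 1) = (2 - I*sqrt(7)) + 2 = 4 - I*sqrt(7))
(((-39 - 44) + 13) + v(m(-2)))**2 = (((-39 - 44) + 13) + (4 - I*sqrt(7)))**2 = ((-83 + 13) + (4 - I*sqrt(7)))**2 = (-70 + (4 - I*sqrt(7)))**2 = (-66 - I*sqrt(7))**2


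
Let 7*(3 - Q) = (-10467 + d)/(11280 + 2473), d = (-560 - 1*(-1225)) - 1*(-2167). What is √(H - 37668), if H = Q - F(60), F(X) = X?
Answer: 4*I*√21852408920790/96271 ≈ 194.23*I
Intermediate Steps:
d = 2832 (d = (-560 + 1225) + 2167 = 665 + 2167 = 2832)
Q = 296448/96271 (Q = 3 - (-10467 + 2832)/(7*(11280 + 2473)) = 3 - (-7635)/(7*13753) = 3 - ⅐*(-7635/13753) = 3 + 7635/96271 = 296448/96271 ≈ 3.0793)
H = -5479812/96271 (H = 296448/96271 - 1*60 = 296448/96271 - 60 = -5479812/96271 ≈ -56.921)
√(H - 37668) = √(-5479812/96271 - 37668) = √(-3631815840/96271) = 4*I*√21852408920790/96271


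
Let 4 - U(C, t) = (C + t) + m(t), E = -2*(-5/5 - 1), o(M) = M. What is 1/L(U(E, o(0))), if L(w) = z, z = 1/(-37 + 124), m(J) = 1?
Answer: 87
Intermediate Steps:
E = 4 (E = -2*(-5*1/5 - 1) = -2*(-1 - 1) = -2*(-2) = 4)
U(C, t) = 3 - C - t (U(C, t) = 4 - ((C + t) + 1) = 4 - (1 + C + t) = 4 + (-1 - C - t) = 3 - C - t)
z = 1/87 ≈ 0.011494
L(w) = 1/87
1/L(U(E, o(0))) = 1/(1/87) = 87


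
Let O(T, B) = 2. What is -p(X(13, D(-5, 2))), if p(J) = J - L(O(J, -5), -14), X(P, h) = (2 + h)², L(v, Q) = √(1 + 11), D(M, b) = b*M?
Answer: -64 + 2*√3 ≈ -60.536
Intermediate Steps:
D(M, b) = M*b
L(v, Q) = 2*√3 (L(v, Q) = √12 = 2*√3)
p(J) = J - 2*√3
-p(X(13, D(-5, 2))) = -((2 - 5*2)² - 2*√3) = -((2 - 10)² - 2*√3) = -((-8)² - 2*√3) = -(64 - 2*√3) = -64 + 2*√3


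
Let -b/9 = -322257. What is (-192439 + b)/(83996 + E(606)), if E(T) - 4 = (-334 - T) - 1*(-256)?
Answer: 1353937/41658 ≈ 32.501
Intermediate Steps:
E(T) = -74 - T (E(T) = 4 + ((-334 - T) - 1*(-256)) = 4 + ((-334 - T) + 256) = 4 + (-78 - T) = -74 - T)
b = 2900313 (b = -9*(-322257) = 2900313)
(-192439 + b)/(83996 + E(606)) = (-192439 + 2900313)/(83996 + (-74 - 1*606)) = 2707874/(83996 + (-74 - 606)) = 2707874/(83996 - 680) = 2707874/83316 = 2707874*(1/83316) = 1353937/41658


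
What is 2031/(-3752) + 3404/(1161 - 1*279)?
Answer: 784319/236376 ≈ 3.3181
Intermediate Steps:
2031/(-3752) + 3404/(1161 - 1*279) = 2031*(-1/3752) + 3404/(1161 - 279) = -2031/3752 + 3404/882 = -2031/3752 + 3404*(1/882) = -2031/3752 + 1702/441 = 784319/236376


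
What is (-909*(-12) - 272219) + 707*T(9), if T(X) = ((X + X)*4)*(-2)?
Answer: -363119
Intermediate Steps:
T(X) = -16*X (T(X) = ((2*X)*4)*(-2) = (8*X)*(-2) = -16*X)
(-909*(-12) - 272219) + 707*T(9) = (-909*(-12) - 272219) + 707*(-16*9) = (10908 - 272219) + 707*(-144) = -261311 - 101808 = -363119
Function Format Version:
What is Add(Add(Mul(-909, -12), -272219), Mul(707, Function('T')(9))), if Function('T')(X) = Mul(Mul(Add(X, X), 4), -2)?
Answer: -363119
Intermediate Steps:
Function('T')(X) = Mul(-16, X) (Function('T')(X) = Mul(Mul(Mul(2, X), 4), -2) = Mul(Mul(8, X), -2) = Mul(-16, X))
Add(Add(Mul(-909, -12), -272219), Mul(707, Function('T')(9))) = Add(Add(Mul(-909, -12), -272219), Mul(707, Mul(-16, 9))) = Add(Add(10908, -272219), Mul(707, -144)) = Add(-261311, -101808) = -363119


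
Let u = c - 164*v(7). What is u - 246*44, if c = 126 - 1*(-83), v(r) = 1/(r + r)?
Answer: -74387/7 ≈ -10627.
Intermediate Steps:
v(r) = 1/(2*r)
c = 209 (c = 126 + 83 = 209)
u = 1381/7 (u = 209 - 82/7 = 1381/7 ≈ 197.29)
u - 246*44 = 1381/7 - 246*44 = 1381/7 - 1*10824 = 1381/7 - 10824 = -74387/7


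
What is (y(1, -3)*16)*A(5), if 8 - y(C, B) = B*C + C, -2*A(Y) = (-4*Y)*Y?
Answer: 8000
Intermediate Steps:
A(Y) = 2*Y**2 (A(Y) = -(-4*Y)*Y/2 = -(-2)*Y**2 = 2*Y**2)
y(C, B) = 8 - C - B*C (y(C, B) = 8 - (B*C + C) = 8 - (C + B*C) = 8 + (-C - B*C) = 8 - C - B*C)
(y(1, -3)*16)*A(5) = ((8 - 1*1 - 1*(-3)*1)*16)*(2*5**2) = ((8 - 1 + 3)*16)*(2*25) = (10*16)*50 = 160*50 = 8000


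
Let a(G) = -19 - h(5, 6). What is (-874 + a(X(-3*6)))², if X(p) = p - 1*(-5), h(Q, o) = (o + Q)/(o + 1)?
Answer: 39212644/49 ≈ 8.0026e+5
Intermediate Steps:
h(Q, o) = (Q + o)/(1 + o)
X(p) = 5 + p (X(p) = p + 5 = 5 + p)
a(G) = -144/7 (a(G) = -19 - (5 + 6)/(1 + 6) = -19 - 11/7 = -144/7)
(-874 + a(X(-3*6)))² = (-874 - 144/7)² = (-6262/7)² = 39212644/49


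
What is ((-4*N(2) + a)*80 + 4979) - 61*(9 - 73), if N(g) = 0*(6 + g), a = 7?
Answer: 9443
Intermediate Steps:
N(g) = 0
((-4*N(2) + a)*80 + 4979) - 61*(9 - 73) = ((-4*0 + 7)*80 + 4979) - 61*(9 - 73) = ((0 + 7)*80 + 4979) - 61*(-64) = (7*80 + 4979) + 3904 = (560 + 4979) + 3904 = 5539 + 3904 = 9443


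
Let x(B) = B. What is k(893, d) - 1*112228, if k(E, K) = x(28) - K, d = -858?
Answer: -111342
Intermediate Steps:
k(E, K) = 28 - K
k(893, d) - 1*112228 = (28 - 1*(-858)) - 1*112228 = (28 + 858) - 112228 = 886 - 112228 = -111342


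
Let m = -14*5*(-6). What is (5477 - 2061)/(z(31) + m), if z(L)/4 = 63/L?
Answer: 1891/237 ≈ 7.9789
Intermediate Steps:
z(L) = 252/L (z(L) = 4*(63/L) = 252/L)
m = 420 (m = -70*(-6) = 420)
(5477 - 2061)/(z(31) + m) = (5477 - 2061)/(252/31 + 420) = 3416/(252*(1/31) + 420) = 3416/(252/31 + 420) = 3416/(13272/31) = 3416*(31/13272) = 1891/237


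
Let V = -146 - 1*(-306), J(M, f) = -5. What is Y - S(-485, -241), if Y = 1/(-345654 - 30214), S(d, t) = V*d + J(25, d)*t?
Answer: 28714435859/375868 ≈ 76395.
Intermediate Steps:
V = 160 (V = -146 + 306 = 160)
S(d, t) = -5*t + 160*d (S(d, t) = 160*d - 5*t = -5*t + 160*d)
Y = -1/375868 (Y = 1/(-375868) = -1/375868 ≈ -2.6605e-6)
Y - S(-485, -241) = -1/375868 - (-5*(-241) + 160*(-485)) = -1/375868 - (1205 - 77600) = -1/375868 - 1*(-76395) = -1/375868 + 76395 = 28714435859/375868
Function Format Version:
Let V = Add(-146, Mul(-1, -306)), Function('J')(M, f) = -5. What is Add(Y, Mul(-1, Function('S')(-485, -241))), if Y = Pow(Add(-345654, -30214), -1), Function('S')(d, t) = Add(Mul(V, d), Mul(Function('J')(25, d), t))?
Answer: Rational(28714435859, 375868) ≈ 76395.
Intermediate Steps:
V = 160 (V = Add(-146, 306) = 160)
Function('S')(d, t) = Add(Mul(-5, t), Mul(160, d)) (Function('S')(d, t) = Add(Mul(160, d), Mul(-5, t)) = Add(Mul(-5, t), Mul(160, d)))
Y = Rational(-1, 375868) (Y = Pow(-375868, -1) = Rational(-1, 375868) ≈ -2.6605e-6)
Add(Y, Mul(-1, Function('S')(-485, -241))) = Add(Rational(-1, 375868), Mul(-1, Add(Mul(-5, -241), Mul(160, -485)))) = Add(Rational(-1, 375868), Mul(-1, Add(1205, -77600))) = Add(Rational(-1, 375868), Mul(-1, -76395)) = Add(Rational(-1, 375868), 76395) = Rational(28714435859, 375868)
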